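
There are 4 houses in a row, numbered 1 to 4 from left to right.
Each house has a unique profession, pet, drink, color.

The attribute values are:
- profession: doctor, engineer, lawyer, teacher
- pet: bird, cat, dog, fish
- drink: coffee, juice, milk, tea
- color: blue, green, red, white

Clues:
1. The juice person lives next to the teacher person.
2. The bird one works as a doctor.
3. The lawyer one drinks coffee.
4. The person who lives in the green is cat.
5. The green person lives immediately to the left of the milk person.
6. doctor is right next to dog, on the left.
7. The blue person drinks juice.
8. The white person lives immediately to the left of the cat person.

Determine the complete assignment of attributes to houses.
Solution:

House | Profession | Pet | Drink | Color
----------------------------------------
  1   | doctor | bird | juice | blue
  2   | teacher | dog | tea | white
  3   | lawyer | cat | coffee | green
  4   | engineer | fish | milk | red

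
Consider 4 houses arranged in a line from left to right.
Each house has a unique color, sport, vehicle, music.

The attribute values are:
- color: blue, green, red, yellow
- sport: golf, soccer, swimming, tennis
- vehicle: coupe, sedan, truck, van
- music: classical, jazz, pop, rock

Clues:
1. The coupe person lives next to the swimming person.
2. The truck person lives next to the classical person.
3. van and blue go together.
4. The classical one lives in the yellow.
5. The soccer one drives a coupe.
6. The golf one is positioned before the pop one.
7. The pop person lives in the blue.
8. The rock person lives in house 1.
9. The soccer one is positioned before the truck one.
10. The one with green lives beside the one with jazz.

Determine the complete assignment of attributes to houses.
Solution:

House | Color | Sport | Vehicle | Music
---------------------------------------
  1   | green | soccer | coupe | rock
  2   | red | swimming | truck | jazz
  3   | yellow | golf | sedan | classical
  4   | blue | tennis | van | pop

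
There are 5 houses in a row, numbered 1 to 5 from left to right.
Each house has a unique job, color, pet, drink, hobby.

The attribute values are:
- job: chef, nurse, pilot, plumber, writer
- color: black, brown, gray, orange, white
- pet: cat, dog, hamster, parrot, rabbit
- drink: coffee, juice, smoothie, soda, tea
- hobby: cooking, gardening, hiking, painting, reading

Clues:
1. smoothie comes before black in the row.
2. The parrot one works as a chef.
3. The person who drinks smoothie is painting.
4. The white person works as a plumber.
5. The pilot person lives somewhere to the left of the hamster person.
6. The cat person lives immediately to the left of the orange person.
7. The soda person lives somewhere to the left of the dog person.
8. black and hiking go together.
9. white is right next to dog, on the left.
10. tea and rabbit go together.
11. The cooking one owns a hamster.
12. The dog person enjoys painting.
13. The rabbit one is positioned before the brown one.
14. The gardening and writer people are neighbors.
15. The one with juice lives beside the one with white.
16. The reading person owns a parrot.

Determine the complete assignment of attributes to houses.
Solution:

House | Job | Color | Pet | Drink | Hobby
-----------------------------------------
  1   | chef | gray | parrot | juice | reading
  2   | plumber | white | cat | soda | gardening
  3   | writer | orange | dog | smoothie | painting
  4   | pilot | black | rabbit | tea | hiking
  5   | nurse | brown | hamster | coffee | cooking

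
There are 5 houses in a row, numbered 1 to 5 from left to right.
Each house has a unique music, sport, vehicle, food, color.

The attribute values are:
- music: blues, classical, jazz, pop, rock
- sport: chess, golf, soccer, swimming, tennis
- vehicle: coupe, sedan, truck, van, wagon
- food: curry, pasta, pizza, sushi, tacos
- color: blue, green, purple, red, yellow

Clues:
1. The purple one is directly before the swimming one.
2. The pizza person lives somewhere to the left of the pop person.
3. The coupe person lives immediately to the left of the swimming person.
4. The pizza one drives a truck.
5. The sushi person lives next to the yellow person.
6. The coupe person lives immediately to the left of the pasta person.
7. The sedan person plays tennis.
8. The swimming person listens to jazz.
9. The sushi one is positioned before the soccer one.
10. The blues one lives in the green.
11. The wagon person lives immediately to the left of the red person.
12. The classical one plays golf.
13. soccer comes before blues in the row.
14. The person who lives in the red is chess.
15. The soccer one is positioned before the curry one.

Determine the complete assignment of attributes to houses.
Solution:

House | Music | Sport | Vehicle | Food | Color
----------------------------------------------
  1   | classical | golf | coupe | sushi | purple
  2   | jazz | swimming | wagon | pasta | yellow
  3   | rock | chess | truck | pizza | red
  4   | pop | soccer | van | tacos | blue
  5   | blues | tennis | sedan | curry | green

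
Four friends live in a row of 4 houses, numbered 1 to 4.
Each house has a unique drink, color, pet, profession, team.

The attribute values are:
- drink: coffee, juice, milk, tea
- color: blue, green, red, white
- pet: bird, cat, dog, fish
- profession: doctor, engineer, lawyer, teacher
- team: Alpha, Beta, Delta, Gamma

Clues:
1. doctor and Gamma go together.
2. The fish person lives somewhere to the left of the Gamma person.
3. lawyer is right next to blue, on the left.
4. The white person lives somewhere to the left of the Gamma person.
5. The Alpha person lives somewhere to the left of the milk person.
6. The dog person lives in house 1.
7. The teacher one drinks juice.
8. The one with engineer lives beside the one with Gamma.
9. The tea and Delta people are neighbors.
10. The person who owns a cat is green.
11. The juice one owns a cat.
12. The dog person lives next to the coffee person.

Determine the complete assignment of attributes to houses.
Solution:

House | Drink | Color | Pet | Profession | Team
-----------------------------------------------
  1   | tea | white | dog | lawyer | Alpha
  2   | coffee | blue | fish | engineer | Delta
  3   | milk | red | bird | doctor | Gamma
  4   | juice | green | cat | teacher | Beta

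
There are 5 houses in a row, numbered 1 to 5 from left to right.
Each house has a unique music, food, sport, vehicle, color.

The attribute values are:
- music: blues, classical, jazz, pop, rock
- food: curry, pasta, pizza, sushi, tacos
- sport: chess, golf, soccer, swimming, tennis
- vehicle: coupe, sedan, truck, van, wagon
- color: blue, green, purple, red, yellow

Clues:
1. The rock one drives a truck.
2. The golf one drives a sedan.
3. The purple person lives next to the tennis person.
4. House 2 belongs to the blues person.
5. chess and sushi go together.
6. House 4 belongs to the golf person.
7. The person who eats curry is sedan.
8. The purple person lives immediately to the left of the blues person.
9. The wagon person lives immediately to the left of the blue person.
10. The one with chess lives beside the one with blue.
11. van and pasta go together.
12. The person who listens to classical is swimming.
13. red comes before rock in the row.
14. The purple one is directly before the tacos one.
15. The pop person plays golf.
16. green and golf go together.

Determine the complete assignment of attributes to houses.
Solution:

House | Music | Food | Sport | Vehicle | Color
----------------------------------------------
  1   | jazz | sushi | chess | wagon | purple
  2   | blues | tacos | tennis | coupe | blue
  3   | classical | pasta | swimming | van | red
  4   | pop | curry | golf | sedan | green
  5   | rock | pizza | soccer | truck | yellow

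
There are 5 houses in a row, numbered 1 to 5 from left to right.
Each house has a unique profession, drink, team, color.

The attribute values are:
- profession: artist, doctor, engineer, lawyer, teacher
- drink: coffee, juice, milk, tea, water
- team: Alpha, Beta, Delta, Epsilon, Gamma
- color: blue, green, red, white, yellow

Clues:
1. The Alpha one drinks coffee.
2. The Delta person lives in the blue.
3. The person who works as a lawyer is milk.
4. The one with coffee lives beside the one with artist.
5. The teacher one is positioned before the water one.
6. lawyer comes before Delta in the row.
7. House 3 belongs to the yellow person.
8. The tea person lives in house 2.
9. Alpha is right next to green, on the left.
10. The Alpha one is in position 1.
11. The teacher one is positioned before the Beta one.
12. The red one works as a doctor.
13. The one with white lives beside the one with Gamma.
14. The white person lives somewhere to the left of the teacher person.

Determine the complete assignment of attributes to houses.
Solution:

House | Profession | Drink | Team | Color
-----------------------------------------
  1   | engineer | coffee | Alpha | white
  2   | artist | tea | Gamma | green
  3   | lawyer | milk | Epsilon | yellow
  4   | teacher | juice | Delta | blue
  5   | doctor | water | Beta | red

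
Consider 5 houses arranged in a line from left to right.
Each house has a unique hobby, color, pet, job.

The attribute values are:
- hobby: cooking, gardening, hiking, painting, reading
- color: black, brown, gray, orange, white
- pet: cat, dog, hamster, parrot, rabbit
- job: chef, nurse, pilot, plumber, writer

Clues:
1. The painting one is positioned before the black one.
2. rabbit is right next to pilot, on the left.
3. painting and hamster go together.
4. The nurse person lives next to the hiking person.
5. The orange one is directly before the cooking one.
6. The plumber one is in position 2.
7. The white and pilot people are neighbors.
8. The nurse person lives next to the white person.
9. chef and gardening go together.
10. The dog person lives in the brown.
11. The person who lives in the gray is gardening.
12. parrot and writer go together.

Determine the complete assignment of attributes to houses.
Solution:

House | Hobby | Color | Pet | Job
---------------------------------
  1   | reading | brown | dog | nurse
  2   | hiking | white | rabbit | plumber
  3   | painting | orange | hamster | pilot
  4   | cooking | black | parrot | writer
  5   | gardening | gray | cat | chef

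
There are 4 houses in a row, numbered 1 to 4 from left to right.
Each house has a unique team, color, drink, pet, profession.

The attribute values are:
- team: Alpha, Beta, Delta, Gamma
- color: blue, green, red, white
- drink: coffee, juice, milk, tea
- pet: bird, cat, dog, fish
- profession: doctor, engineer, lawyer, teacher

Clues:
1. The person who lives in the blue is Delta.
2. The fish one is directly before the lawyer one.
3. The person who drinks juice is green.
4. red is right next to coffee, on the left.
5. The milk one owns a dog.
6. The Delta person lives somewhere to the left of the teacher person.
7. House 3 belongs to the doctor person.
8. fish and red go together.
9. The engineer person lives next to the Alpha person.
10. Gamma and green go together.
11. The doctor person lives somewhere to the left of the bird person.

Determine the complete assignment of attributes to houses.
Solution:

House | Team | Color | Drink | Pet | Profession
-----------------------------------------------
  1   | Beta | red | tea | fish | engineer
  2   | Alpha | white | coffee | cat | lawyer
  3   | Delta | blue | milk | dog | doctor
  4   | Gamma | green | juice | bird | teacher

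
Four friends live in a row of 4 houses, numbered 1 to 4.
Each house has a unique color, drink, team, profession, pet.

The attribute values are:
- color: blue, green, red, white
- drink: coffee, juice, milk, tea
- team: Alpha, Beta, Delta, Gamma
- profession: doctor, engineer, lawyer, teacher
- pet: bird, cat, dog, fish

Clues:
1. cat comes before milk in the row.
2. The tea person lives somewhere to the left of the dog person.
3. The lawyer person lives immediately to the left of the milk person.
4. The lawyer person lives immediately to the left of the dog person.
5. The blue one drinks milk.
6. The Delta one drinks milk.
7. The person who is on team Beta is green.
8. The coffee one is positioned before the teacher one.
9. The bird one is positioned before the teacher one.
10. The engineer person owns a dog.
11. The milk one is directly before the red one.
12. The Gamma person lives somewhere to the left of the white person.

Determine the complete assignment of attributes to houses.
Solution:

House | Color | Drink | Team | Profession | Pet
-----------------------------------------------
  1   | green | tea | Beta | lawyer | cat
  2   | blue | milk | Delta | engineer | dog
  3   | red | coffee | Gamma | doctor | bird
  4   | white | juice | Alpha | teacher | fish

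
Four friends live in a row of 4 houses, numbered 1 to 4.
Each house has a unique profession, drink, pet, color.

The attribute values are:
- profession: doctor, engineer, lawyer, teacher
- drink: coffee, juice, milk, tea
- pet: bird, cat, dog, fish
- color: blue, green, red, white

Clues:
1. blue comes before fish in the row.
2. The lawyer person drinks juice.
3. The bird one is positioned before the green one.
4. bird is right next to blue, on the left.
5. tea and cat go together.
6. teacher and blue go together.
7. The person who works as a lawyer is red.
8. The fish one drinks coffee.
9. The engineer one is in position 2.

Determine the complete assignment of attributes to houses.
Solution:

House | Profession | Drink | Pet | Color
----------------------------------------
  1   | lawyer | juice | dog | red
  2   | engineer | milk | bird | white
  3   | teacher | tea | cat | blue
  4   | doctor | coffee | fish | green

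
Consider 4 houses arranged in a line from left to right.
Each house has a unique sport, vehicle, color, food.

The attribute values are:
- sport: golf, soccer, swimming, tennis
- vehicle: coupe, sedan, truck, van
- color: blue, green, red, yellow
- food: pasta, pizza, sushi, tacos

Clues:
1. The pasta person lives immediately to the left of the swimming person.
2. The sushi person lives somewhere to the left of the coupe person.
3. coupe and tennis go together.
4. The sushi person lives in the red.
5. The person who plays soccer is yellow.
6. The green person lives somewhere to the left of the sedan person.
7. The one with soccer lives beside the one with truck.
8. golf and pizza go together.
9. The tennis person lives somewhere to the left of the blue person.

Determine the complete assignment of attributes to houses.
Solution:

House | Sport | Vehicle | Color | Food
--------------------------------------
  1   | soccer | van | yellow | pasta
  2   | swimming | truck | red | sushi
  3   | tennis | coupe | green | tacos
  4   | golf | sedan | blue | pizza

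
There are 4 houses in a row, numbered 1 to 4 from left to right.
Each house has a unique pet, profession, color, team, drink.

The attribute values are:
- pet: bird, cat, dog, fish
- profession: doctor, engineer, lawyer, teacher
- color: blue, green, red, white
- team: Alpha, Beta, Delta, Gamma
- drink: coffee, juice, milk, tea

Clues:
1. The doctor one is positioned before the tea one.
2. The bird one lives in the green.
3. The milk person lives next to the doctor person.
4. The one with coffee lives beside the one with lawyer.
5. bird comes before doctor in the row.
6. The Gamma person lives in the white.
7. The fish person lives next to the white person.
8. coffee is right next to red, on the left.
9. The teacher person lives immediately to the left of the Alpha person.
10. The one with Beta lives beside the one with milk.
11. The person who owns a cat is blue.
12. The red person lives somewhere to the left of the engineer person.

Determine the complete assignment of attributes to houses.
Solution:

House | Pet | Profession | Color | Team | Drink
-----------------------------------------------
  1   | bird | teacher | green | Beta | coffee
  2   | fish | lawyer | red | Alpha | milk
  3   | dog | doctor | white | Gamma | juice
  4   | cat | engineer | blue | Delta | tea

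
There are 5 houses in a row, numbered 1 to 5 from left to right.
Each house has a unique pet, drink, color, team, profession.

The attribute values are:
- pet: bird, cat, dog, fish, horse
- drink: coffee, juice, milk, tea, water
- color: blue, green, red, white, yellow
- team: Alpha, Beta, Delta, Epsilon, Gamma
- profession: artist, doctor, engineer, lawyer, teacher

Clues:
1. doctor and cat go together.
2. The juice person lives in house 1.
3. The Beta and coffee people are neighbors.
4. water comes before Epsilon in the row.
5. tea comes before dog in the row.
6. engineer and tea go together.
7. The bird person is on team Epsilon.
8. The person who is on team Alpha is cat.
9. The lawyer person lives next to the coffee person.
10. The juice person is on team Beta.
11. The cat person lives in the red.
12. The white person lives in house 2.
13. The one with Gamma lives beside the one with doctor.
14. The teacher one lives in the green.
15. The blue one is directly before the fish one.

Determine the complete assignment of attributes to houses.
Solution:

House | Pet | Drink | Color | Team | Profession
-----------------------------------------------
  1   | horse | juice | blue | Beta | lawyer
  2   | fish | coffee | white | Gamma | artist
  3   | cat | water | red | Alpha | doctor
  4   | bird | tea | yellow | Epsilon | engineer
  5   | dog | milk | green | Delta | teacher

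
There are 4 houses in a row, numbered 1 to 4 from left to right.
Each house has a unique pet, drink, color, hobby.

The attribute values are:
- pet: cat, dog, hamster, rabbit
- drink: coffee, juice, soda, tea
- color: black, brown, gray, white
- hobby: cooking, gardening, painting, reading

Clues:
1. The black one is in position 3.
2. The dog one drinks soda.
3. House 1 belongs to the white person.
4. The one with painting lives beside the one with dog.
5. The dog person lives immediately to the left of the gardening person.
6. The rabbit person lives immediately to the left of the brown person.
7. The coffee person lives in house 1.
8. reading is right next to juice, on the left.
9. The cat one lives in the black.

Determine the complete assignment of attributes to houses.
Solution:

House | Pet | Drink | Color | Hobby
-----------------------------------
  1   | rabbit | coffee | white | painting
  2   | dog | soda | brown | reading
  3   | cat | juice | black | gardening
  4   | hamster | tea | gray | cooking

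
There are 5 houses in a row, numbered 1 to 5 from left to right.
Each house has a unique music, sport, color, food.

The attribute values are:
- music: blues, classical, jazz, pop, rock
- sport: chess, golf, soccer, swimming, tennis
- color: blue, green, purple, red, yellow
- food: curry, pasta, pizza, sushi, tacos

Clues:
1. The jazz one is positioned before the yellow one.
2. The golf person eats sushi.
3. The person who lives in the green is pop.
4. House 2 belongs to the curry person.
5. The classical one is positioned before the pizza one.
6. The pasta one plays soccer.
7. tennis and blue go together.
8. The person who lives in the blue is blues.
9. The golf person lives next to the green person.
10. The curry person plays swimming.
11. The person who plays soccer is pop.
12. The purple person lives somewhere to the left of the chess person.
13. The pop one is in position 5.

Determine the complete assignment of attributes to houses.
Solution:

House | Music | Sport | Color | Food
------------------------------------
  1   | blues | tennis | blue | tacos
  2   | classical | swimming | purple | curry
  3   | jazz | chess | red | pizza
  4   | rock | golf | yellow | sushi
  5   | pop | soccer | green | pasta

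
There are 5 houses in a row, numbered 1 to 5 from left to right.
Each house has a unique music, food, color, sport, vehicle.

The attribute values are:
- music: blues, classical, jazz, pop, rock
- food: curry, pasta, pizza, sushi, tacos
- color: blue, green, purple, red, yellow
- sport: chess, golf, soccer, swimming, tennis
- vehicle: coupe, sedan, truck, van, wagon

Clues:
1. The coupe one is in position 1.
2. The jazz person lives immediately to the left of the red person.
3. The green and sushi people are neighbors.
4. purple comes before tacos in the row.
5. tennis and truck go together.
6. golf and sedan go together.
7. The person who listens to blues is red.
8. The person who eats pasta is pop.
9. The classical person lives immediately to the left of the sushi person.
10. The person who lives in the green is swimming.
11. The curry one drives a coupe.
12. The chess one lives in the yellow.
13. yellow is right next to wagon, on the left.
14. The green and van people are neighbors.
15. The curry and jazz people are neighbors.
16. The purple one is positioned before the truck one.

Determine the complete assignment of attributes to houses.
Solution:

House | Music | Food | Color | Sport | Vehicle
----------------------------------------------
  1   | classical | curry | green | swimming | coupe
  2   | jazz | sushi | yellow | chess | van
  3   | blues | pizza | red | soccer | wagon
  4   | pop | pasta | purple | golf | sedan
  5   | rock | tacos | blue | tennis | truck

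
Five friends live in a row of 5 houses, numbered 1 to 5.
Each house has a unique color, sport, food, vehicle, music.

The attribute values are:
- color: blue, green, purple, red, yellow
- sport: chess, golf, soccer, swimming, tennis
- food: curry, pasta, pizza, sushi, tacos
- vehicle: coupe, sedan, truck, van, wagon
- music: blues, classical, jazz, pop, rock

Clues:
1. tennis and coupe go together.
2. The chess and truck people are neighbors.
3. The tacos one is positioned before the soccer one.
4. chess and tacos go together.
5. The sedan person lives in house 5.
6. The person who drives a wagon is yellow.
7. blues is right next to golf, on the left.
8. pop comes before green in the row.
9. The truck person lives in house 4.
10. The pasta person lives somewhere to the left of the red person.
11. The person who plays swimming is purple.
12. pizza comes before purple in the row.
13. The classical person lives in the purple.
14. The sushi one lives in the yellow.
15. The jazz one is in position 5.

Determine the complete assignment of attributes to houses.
Solution:

House | Color | Sport | Food | Vehicle | Music
----------------------------------------------
  1   | blue | tennis | pizza | coupe | blues
  2   | yellow | golf | sushi | wagon | pop
  3   | green | chess | tacos | van | rock
  4   | purple | swimming | pasta | truck | classical
  5   | red | soccer | curry | sedan | jazz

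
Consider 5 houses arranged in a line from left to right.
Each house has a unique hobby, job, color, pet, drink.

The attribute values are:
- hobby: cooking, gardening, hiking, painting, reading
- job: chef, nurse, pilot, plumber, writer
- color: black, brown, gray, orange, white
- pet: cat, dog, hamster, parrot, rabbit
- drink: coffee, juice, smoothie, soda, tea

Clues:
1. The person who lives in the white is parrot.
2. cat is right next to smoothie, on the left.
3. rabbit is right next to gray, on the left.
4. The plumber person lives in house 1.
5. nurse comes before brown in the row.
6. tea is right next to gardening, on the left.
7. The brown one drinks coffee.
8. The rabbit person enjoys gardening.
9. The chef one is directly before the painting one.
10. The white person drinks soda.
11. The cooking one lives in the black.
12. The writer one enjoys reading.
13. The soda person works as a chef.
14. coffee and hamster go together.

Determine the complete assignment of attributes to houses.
Solution:

House | Hobby | Job | Color | Pet | Drink
-----------------------------------------
  1   | cooking | plumber | black | cat | tea
  2   | gardening | nurse | orange | rabbit | smoothie
  3   | reading | writer | gray | dog | juice
  4   | hiking | chef | white | parrot | soda
  5   | painting | pilot | brown | hamster | coffee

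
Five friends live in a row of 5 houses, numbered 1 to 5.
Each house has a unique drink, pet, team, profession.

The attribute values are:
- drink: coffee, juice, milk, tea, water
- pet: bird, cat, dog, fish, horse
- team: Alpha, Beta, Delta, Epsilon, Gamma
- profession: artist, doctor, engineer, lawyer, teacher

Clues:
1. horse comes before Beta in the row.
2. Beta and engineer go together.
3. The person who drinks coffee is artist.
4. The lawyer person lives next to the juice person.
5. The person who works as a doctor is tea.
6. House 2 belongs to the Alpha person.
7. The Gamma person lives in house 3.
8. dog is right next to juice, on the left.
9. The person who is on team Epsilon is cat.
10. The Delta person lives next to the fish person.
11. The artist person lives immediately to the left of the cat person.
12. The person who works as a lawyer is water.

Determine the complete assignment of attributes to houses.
Solution:

House | Drink | Pet | Team | Profession
---------------------------------------
  1   | water | dog | Delta | lawyer
  2   | juice | fish | Alpha | teacher
  3   | coffee | horse | Gamma | artist
  4   | tea | cat | Epsilon | doctor
  5   | milk | bird | Beta | engineer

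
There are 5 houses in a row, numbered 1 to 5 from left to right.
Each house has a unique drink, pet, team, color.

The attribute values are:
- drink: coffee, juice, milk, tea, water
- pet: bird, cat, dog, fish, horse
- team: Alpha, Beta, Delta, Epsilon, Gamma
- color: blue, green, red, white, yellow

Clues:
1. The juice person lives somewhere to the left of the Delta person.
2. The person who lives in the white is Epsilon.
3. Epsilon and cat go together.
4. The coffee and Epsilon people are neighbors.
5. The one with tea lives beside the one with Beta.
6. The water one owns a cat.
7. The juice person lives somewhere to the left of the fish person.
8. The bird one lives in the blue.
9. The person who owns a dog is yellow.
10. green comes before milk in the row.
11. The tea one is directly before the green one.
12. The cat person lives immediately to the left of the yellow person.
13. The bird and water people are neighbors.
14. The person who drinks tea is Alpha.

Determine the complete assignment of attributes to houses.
Solution:

House | Drink | Pet | Team | Color
----------------------------------
  1   | coffee | bird | Gamma | blue
  2   | water | cat | Epsilon | white
  3   | tea | dog | Alpha | yellow
  4   | juice | horse | Beta | green
  5   | milk | fish | Delta | red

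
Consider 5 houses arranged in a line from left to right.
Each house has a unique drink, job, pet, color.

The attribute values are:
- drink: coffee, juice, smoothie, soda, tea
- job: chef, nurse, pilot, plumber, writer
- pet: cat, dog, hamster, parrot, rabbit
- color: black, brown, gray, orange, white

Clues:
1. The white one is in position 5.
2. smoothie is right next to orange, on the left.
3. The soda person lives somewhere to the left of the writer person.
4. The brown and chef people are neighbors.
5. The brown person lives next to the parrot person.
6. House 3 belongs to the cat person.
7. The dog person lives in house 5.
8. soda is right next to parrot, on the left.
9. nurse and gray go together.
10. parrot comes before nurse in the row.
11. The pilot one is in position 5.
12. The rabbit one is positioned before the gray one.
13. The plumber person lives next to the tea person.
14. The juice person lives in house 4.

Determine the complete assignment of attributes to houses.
Solution:

House | Drink | Job | Pet | Color
---------------------------------
  1   | soda | plumber | rabbit | brown
  2   | tea | chef | parrot | black
  3   | smoothie | nurse | cat | gray
  4   | juice | writer | hamster | orange
  5   | coffee | pilot | dog | white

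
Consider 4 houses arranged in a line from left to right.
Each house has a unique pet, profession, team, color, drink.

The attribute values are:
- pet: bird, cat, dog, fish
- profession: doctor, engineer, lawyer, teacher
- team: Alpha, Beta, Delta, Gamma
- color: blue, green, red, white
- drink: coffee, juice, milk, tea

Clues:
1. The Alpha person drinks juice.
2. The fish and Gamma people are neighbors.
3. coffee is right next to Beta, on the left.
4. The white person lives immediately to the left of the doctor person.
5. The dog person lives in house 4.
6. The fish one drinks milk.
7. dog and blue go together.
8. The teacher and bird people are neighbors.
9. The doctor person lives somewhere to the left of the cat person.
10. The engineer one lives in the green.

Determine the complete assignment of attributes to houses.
Solution:

House | Pet | Profession | Team | Color | Drink
-----------------------------------------------
  1   | fish | teacher | Delta | white | milk
  2   | bird | doctor | Gamma | red | coffee
  3   | cat | engineer | Beta | green | tea
  4   | dog | lawyer | Alpha | blue | juice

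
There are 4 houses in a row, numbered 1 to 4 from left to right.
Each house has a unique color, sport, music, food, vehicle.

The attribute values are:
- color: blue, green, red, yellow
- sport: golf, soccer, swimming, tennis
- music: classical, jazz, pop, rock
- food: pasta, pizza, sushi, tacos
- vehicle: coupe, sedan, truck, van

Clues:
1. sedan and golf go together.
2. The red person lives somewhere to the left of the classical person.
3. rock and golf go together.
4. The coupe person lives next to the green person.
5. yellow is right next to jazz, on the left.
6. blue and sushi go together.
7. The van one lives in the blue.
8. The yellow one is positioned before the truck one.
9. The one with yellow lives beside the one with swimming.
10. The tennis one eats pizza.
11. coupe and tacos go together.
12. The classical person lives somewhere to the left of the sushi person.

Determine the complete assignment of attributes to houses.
Solution:

House | Color | Sport | Music | Food | Vehicle
----------------------------------------------
  1   | yellow | golf | rock | pasta | sedan
  2   | red | swimming | jazz | tacos | coupe
  3   | green | tennis | classical | pizza | truck
  4   | blue | soccer | pop | sushi | van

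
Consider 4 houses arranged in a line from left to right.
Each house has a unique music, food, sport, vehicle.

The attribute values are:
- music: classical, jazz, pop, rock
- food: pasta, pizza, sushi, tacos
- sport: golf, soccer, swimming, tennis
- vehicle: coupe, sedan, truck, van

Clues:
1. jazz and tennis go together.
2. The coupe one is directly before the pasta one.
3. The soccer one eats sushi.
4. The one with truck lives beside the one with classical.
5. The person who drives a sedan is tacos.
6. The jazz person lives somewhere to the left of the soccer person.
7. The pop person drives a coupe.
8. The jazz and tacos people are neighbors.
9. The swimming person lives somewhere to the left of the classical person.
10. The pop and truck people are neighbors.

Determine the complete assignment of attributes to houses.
Solution:

House | Music | Food | Sport | Vehicle
--------------------------------------
  1   | pop | pizza | swimming | coupe
  2   | jazz | pasta | tennis | truck
  3   | classical | tacos | golf | sedan
  4   | rock | sushi | soccer | van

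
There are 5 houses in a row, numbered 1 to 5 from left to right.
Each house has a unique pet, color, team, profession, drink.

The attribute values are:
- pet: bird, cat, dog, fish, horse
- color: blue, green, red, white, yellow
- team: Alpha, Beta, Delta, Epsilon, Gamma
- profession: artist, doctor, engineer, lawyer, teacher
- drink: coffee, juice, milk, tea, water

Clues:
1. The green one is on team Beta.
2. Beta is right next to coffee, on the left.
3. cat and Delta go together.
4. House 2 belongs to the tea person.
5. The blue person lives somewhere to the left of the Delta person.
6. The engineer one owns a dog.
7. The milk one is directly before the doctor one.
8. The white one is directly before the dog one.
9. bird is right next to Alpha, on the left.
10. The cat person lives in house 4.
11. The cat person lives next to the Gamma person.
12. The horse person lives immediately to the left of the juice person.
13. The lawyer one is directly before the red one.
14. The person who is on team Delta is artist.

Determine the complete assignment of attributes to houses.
Solution:

House | Pet | Color | Team | Profession | Drink
-----------------------------------------------
  1   | bird | blue | Epsilon | lawyer | milk
  2   | horse | red | Alpha | doctor | tea
  3   | fish | green | Beta | teacher | juice
  4   | cat | white | Delta | artist | coffee
  5   | dog | yellow | Gamma | engineer | water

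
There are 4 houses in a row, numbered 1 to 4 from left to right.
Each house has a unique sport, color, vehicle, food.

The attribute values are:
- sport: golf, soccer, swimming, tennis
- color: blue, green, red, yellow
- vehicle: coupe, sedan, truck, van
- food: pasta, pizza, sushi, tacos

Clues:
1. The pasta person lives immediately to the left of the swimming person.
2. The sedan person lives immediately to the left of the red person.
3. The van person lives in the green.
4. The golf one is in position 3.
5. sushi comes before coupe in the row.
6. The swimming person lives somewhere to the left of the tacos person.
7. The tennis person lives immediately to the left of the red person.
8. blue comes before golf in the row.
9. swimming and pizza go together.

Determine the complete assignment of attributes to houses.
Solution:

House | Sport | Color | Vehicle | Food
--------------------------------------
  1   | tennis | blue | sedan | pasta
  2   | swimming | red | truck | pizza
  3   | golf | green | van | sushi
  4   | soccer | yellow | coupe | tacos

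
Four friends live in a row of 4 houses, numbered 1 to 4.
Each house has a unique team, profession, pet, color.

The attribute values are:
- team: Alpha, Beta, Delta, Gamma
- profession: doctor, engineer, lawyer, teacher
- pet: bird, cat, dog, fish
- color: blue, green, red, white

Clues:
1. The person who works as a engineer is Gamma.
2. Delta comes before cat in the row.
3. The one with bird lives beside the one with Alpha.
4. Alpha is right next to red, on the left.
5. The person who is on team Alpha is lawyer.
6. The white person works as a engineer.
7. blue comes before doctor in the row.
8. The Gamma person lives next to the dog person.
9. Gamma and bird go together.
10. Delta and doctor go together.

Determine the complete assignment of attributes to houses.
Solution:

House | Team | Profession | Pet | Color
---------------------------------------
  1   | Gamma | engineer | bird | white
  2   | Alpha | lawyer | dog | blue
  3   | Delta | doctor | fish | red
  4   | Beta | teacher | cat | green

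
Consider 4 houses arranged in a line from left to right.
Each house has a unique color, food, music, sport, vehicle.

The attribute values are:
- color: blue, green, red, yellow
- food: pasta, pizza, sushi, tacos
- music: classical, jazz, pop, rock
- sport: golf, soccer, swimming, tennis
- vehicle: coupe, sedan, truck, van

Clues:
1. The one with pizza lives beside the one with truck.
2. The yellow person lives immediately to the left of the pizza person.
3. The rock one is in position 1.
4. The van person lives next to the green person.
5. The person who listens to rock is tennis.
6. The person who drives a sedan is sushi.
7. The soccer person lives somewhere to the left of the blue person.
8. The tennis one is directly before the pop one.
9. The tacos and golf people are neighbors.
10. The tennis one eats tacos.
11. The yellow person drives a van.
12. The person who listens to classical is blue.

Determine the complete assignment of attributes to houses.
Solution:

House | Color | Food | Music | Sport | Vehicle
----------------------------------------------
  1   | yellow | tacos | rock | tennis | van
  2   | green | pizza | pop | golf | coupe
  3   | red | pasta | jazz | soccer | truck
  4   | blue | sushi | classical | swimming | sedan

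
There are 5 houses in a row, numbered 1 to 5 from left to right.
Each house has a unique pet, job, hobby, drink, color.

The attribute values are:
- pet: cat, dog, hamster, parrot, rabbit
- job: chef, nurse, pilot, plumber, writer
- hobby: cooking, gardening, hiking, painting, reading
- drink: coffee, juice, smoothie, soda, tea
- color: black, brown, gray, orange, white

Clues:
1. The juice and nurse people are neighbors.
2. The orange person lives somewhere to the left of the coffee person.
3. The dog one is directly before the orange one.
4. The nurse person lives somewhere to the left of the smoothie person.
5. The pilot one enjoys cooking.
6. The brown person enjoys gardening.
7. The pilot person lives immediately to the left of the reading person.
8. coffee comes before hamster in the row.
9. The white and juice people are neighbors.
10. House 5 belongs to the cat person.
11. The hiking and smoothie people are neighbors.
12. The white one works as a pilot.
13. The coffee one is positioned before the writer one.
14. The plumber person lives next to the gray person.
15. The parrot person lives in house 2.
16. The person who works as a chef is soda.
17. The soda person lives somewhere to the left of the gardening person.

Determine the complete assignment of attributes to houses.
Solution:

House | Pet | Job | Hobby | Drink | Color
-----------------------------------------
  1   | dog | pilot | cooking | tea | white
  2   | parrot | plumber | reading | juice | orange
  3   | rabbit | nurse | painting | coffee | gray
  4   | hamster | chef | hiking | soda | black
  5   | cat | writer | gardening | smoothie | brown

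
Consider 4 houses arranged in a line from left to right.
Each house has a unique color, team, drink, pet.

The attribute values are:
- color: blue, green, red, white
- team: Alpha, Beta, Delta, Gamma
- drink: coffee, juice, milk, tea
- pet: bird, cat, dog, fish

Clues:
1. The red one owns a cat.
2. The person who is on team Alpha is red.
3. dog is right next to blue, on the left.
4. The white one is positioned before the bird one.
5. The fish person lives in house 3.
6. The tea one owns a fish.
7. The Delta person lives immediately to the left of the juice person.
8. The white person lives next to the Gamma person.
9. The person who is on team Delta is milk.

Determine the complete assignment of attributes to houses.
Solution:

House | Color | Team | Drink | Pet
----------------------------------
  1   | white | Delta | milk | dog
  2   | blue | Gamma | juice | bird
  3   | green | Beta | tea | fish
  4   | red | Alpha | coffee | cat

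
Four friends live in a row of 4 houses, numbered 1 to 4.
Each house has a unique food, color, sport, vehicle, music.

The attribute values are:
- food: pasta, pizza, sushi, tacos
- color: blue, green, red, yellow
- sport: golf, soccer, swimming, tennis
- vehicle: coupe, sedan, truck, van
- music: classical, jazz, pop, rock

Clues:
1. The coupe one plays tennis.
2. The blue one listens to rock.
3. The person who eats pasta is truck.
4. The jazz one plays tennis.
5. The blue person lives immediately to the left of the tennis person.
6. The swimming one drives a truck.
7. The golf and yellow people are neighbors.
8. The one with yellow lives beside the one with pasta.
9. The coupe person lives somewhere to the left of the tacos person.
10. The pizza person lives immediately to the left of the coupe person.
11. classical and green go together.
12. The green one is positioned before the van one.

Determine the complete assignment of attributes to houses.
Solution:

House | Food | Color | Sport | Vehicle | Music
----------------------------------------------
  1   | pizza | blue | golf | sedan | rock
  2   | sushi | yellow | tennis | coupe | jazz
  3   | pasta | green | swimming | truck | classical
  4   | tacos | red | soccer | van | pop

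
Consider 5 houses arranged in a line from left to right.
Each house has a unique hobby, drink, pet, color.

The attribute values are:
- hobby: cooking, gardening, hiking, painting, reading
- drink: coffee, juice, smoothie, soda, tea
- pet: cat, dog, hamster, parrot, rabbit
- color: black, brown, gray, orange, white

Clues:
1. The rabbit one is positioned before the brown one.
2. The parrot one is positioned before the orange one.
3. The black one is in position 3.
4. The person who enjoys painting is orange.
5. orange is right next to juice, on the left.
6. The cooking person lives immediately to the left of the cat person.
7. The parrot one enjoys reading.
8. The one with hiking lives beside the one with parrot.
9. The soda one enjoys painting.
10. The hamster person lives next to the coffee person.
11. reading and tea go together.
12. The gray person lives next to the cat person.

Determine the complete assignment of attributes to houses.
Solution:

House | Hobby | Drink | Pet | Color
-----------------------------------
  1   | cooking | smoothie | hamster | gray
  2   | hiking | coffee | cat | white
  3   | reading | tea | parrot | black
  4   | painting | soda | rabbit | orange
  5   | gardening | juice | dog | brown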